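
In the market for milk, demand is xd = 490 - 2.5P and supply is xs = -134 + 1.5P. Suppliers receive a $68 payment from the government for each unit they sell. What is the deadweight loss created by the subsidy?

Deadweight loss = $2167.5

Pre-subsidy: 490 - 2.5P = -134 + 1.5P gives P* = 156, x* = 100.
With the subsidy, sellers receive Ps = Pb + 68 for each unit, where Pb is the price buyers pay.
Supply in terms of Pb becomes xs = -134 + 1.5(Pb + 68) = -32 + 1.5Pb. Setting this equal to demand: 490 - 2.5Pb = -32 + 1.5Pb, so Pb = 130.5.
Sellers receive Ps = 130.5 + 68 = 198.5; x' = 490 − 2.5·130.5 = 163.75.
The subsidy expands output by 163.75 − 100 = 63.75 past the efficient level; on those units the gap between marginal cost and willingness to pay runs from 0 up to 68.
DWL = ½ × 68 × 63.75 = 2167.5.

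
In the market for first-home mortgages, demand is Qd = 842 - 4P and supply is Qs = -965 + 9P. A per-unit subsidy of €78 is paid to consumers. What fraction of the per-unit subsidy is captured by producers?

Producer share = 4/13

Pre-subsidy: 842 - 4P = -965 + 9P gives P* = 139, Q* = 286.
With the rebate, buyers effectively pay Pb = Ps − 78, where Ps is the price sellers receive.
Demand in terms of Ps becomes Qd = 842 − 4(Ps − 78) = 1154 - 4Ps. Setting this equal to supply: 1154 - 4Ps = -965 + 9Ps, so Ps = 163.
Buyers pay Pb = 163 − 78 = 85; Q' = -965 + 9·163 = 502.
Buyers' price falls by P* − Pb = 139 − 85 = 54; sellers' price rises by Ps − P* = 163 − 139 = 24.
So producers capture 24/78 = 4/13 of each unit of subsidy.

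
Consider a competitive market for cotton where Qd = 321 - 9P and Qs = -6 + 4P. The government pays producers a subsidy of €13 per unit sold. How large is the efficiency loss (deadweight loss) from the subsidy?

Pre-subsidy: 321 - 9P = -6 + 4P gives P* = 327/13, Q* = 1230/13.
With the subsidy, sellers receive Ps = Pb + 13 for each unit, where Pb is the price buyers pay.
Supply in terms of Pb becomes Qs = -6 + 4(Pb + 13) = 46 + 4Pb. Setting this equal to demand: 321 - 9Pb = 46 + 4Pb, so Pb = 275/13.
Sellers receive Ps = 275/13 + 13 = 444/13; Q' = 321 − 9·(275/13) = 1698/13.
The subsidy expands output by 1698/13 − 1230/13 = 36 past the efficient level; on those units the gap between marginal cost and willingness to pay runs from 0 up to 13.
DWL = ½ × 13 × 36 = 234.

Deadweight loss = €234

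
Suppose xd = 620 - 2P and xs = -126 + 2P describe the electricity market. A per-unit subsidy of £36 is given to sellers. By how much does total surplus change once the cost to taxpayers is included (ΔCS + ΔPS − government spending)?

Pre-subsidy: 620 - 2P = -126 + 2P gives P* = 186.5, x* = 247.
With the subsidy, sellers receive Ps = Pb + 36 for each unit, where Pb is the price buyers pay.
Supply in terms of Pb becomes xs = -126 + 2(Pb + 36) = -54 + 2Pb. Setting this equal to demand: 620 - 2Pb = -54 + 2Pb, so Pb = 168.5.
Sellers receive Ps = 168.5 + 36 = 204.5; x' = 620 − 2·168.5 = 283.
ΔCS = ½(247 + 283)(186.5 − 168.5) = 4770; ΔPS = ½(247 + 283)(204.5 − 186.5) = 4770.
Government spending = 36 × 283 = 10188.
Net change = 4770 + 4770 − 10188 = -648. The loss equals the DWL triangle ½·36·36.

Net change in total surplus = -£648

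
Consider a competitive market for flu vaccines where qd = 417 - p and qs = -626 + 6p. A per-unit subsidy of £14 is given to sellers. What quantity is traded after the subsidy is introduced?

Pre-subsidy: 417 - p = -626 + 6p gives p* = 149, q* = 268.
With the subsidy, sellers receive ps = pb + 14 for each unit, where pb is the price buyers pay.
Supply in terms of pb becomes qs = -626 + 6(pb + 14) = -542 + 6pb. Setting this equal to demand: 417 - pb = -542 + 6pb, so pb = 137.
Sellers receive ps = 137 + 14 = 151; q' = 417 − 1·137 = 280.

q' = 280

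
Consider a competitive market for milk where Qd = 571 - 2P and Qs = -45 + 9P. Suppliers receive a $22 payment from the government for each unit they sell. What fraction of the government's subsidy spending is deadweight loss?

Pre-subsidy: 571 - 2P = -45 + 9P gives P* = 56, Q* = 459.
With the subsidy, sellers receive Ps = Pb + 22 for each unit, where Pb is the price buyers pay.
Supply in terms of Pb becomes Qs = -45 + 9(Pb + 22) = 153 + 9Pb. Setting this equal to demand: 571 - 2Pb = 153 + 9Pb, so Pb = 38.
Sellers receive Ps = 38 + 22 = 60; Q' = 571 − 2·38 = 495.
ΔCS = ½(459 + 495)(56 − 38) = 8586; ΔPS = ½(459 + 495)(60 − 56) = 1908.
Government spending = 22 × 495 = 10890.
DWL = ½ × 22 × (495 − 459) = 396; fraction = 396 / 10890 = 2/55.

DWL / government spending = 2/55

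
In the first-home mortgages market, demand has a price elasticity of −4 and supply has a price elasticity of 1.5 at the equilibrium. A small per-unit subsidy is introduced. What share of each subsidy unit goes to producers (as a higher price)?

Producer share = 8/11

For a small subsidy around the equilibrium, the benefit split depends on the relative slopes, which at a point are proportional to the elasticities.
Buyer share = εs/(εs + |εd|) = 1.5/(1.5 + 4) = 3/11; seller share = |εd|/(εs + |εd|) = 8/11.
So producers capture 8/11 of the subsidy.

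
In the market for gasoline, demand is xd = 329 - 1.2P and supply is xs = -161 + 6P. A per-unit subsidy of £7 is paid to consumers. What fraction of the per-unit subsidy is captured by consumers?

Pre-subsidy: 329 - 1.2P = -161 + 6P gives P* = 1225/18, x* = 742/3.
With the rebate, buyers effectively pay Pb = Ps − 7, where Ps is the price sellers receive.
Demand in terms of Ps becomes xd = 329 − 1.2(Ps − 7) = 337.4 - 1.2Ps. Setting this equal to supply: 337.4 - 1.2Ps = -161 + 6Ps, so Ps = 623/9.
Buyers pay Pb = 623/9 − 7 = 560/9; x' = -161 + 6·(623/9) = 763/3.
Buyers' price falls by P* − Pb = 1225/18 − 560/9 = 35/6; sellers' price rises by Ps − P* = 623/9 − 1225/18 = 7/6.
So consumers capture (35/6)/7 = 5/6 of each unit of subsidy.

Consumer share = 5/6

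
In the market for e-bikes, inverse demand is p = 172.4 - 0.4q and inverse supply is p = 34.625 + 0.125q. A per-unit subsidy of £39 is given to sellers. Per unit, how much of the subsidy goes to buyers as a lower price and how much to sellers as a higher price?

Buyers gain 208/7 per unit; sellers gain 65/7 per unit

Pre-subsidy: 172.4 - 0.4q = 34.625 + 0.125q gives q* = 1837/7 and p* = 472/7.
With the subsidy, sellers receive ps = pb + 39 for each unit, where pb is the price buyers pay.
On the curves, pb = 172.4 - 0.4q and ps = 34.625 + 0.125q; the wedge ps − pb = 39 gives 34.625 + 0.125q − (172.4 - 0.4q) = 39, so q' = 2357/7.
Then pb = 172.4 − 0.4·(2357/7) = 264/7 and ps = 34.625 + 0.125·(2357/7) = 537/7.
Buyers' price falls by p* − pb = 472/7 − 264/7 = 208/7; sellers' price rises by ps − p* = 537/7 − 472/7 = 65/7.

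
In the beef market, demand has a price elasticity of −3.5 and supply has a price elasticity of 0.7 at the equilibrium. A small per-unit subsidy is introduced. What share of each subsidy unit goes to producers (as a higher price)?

For a small subsidy around the equilibrium, the benefit split depends on the relative slopes, which at a point are proportional to the elasticities.
Buyer share = εs/(εs + |εd|) = 0.7/(0.7 + 3.5) = 1/6; seller share = |εd|/(εs + |εd|) = 5/6.
So producers capture 5/6 of the subsidy.

Producer share = 5/6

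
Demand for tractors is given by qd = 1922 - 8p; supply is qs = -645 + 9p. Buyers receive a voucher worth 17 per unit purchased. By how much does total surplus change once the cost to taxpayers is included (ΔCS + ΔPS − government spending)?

Pre-subsidy: 1922 - 8p = -645 + 9p gives p* = 151, q* = 714.
With the rebate, buyers effectively pay pb = ps − 17, where ps is the price sellers receive.
Demand in terms of ps becomes qd = 1922 − 8(ps − 17) = 2058 - 8ps. Setting this equal to supply: 2058 - 8ps = -645 + 9ps, so ps = 159.
Buyers pay pb = 159 − 17 = 142; q' = -645 + 9·159 = 786.
ΔCS = ½(714 + 786)(151 − 142) = 6750; ΔPS = ½(714 + 786)(159 − 151) = 6000.
Government spending = 17 × 786 = 13362.
Net change = 6750 + 6000 − 13362 = -612. The loss equals the DWL triangle ½·17·72.

Net change in total surplus = -612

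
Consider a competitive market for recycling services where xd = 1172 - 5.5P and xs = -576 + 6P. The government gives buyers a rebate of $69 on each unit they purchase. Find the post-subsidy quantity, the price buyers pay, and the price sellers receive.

Pre-subsidy: 1172 - 5.5P = -576 + 6P gives P* = 152, x* = 336.
With the rebate, buyers effectively pay Pb = Ps − 69, where Ps is the price sellers receive.
Demand in terms of Ps becomes xd = 1172 − 5.5(Ps − 69) = 1551.5 - 5.5Ps. Setting this equal to supply: 1551.5 - 5.5Ps = -576 + 6Ps, so Ps = 185.
Buyers pay Pb = 185 − 69 = 116; x' = -576 + 6·185 = 534.

x' = 534; buyers pay $116; sellers receive $185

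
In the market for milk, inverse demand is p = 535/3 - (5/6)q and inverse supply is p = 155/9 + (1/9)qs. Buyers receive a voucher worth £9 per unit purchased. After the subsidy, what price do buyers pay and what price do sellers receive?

Pre-subsidy: 535/3 - (5/6)q = 155/9 + (1/9)q gives q* = 2900/17 and p* = 615/17.
With the rebate, buyers effectively pay pb = ps − 9, where ps is the price sellers receive.
On the curves, pb = 535/3 - (5/6)q and ps = 155/9 + (1/9)q; the wedge ps − pb = 9 gives 155/9 + (1/9)q − (535/3 - (5/6)q) = 9, so q' = 3062/17.
Then pb = 535/3 − (5/6)·(3062/17) = 480/17 and ps = 155/9 + (1/9)·(3062/17) = 633/17.

Buyers pay 480/17; sellers receive 633/17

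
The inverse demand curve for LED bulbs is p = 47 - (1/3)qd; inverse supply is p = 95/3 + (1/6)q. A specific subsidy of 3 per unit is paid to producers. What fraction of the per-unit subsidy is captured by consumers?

Pre-subsidy: 47 - (1/3)q = 95/3 + (1/6)q gives q* = 92/3 and p* = 331/9.
With the subsidy, sellers receive ps = pb + 3 for each unit, where pb is the price buyers pay.
On the curves, pb = 47 - (1/3)q and ps = 95/3 + (1/6)q; the wedge ps − pb = 3 gives 95/3 + (1/6)q − (47 - (1/3)q) = 3, so q' = 110/3.
Then pb = 47 − (1/3)·(110/3) = 313/9 and ps = 95/3 + (1/6)·(110/3) = 340/9.
Buyers' price falls by p* − pb = 331/9 − 313/9 = 2; sellers' price rises by ps − p* = 340/9 − 331/9 = 1.
So consumers capture 2/3 = 2/3 of each unit of subsidy.

Consumer share = 2/3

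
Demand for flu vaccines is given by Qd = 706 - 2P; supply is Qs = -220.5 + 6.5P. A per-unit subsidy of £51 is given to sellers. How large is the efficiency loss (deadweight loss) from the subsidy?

Pre-subsidy: 706 - 2P = -220.5 + 6.5P gives P* = 109, Q* = 488.
With the subsidy, sellers receive Ps = Pb + 51 for each unit, where Pb is the price buyers pay.
Supply in terms of Pb becomes Qs = -220.5 + 6.5(Pb + 51) = 111 + 6.5Pb. Setting this equal to demand: 706 - 2Pb = 111 + 6.5Pb, so Pb = 70.
Sellers receive Ps = 70 + 51 = 121; Q' = 706 − 2·70 = 566.
The subsidy expands output by 566 − 488 = 78 past the efficient level; on those units the gap between marginal cost and willingness to pay runs from 0 up to 51.
DWL = ½ × 51 × 78 = 1989.

Deadweight loss = £1989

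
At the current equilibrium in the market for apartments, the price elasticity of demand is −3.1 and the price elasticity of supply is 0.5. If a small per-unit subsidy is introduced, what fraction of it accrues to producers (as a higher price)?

Producer share = 31/36

For a small subsidy around the equilibrium, the benefit split depends on the relative slopes, which at a point are proportional to the elasticities.
Buyer share = εs/(εs + |εd|) = 0.5/(0.5 + 3.1) = 5/36; seller share = |εd|/(εs + |εd|) = 31/36.
So producers capture 31/36 of the subsidy.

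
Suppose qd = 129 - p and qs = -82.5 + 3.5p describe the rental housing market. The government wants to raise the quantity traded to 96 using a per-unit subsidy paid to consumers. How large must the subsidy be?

At q = 96, invert demand for the buyer price: pb = (129 − 96)/1 = 33; invert supply for the seller price: ps = (96 − (-82.5))/3.5 = 51.
The subsidy must fill the gap: s = ps − pb = 51 − 33 = 18.

Required subsidy s = 18 per unit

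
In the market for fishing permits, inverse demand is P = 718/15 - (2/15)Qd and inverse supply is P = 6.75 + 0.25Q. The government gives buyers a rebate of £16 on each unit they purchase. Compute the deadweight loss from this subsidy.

Deadweight loss = 7680/23

Pre-subsidy: 718/15 - (2/15)Q = 6.75 + 0.25Q gives Q* = 2467/23 and P* = 772/23.
With the rebate, buyers effectively pay Pb = Ps − 16, where Ps is the price sellers receive.
On the curves, Pb = 718/15 - (2/15)Q and Ps = 6.75 + 0.25Q; the wedge Ps − Pb = 16 gives 6.75 + 0.25Q − (718/15 - (2/15)Q) = 16, so Q' = 149.
Then Pb = 718/15 − (2/15)·149 = 28 and Ps = 6.75 + 0.25·149 = 44.
The subsidy expands output by 149 − 2467/23 = 960/23 past the efficient level; on those units the gap between marginal cost and willingness to pay runs from 0 up to 16.
DWL = ½ × 16 × 960/23 = 7680/23.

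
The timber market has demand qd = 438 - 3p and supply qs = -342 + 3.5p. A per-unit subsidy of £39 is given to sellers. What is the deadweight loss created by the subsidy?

Deadweight loss = £1228.5

Pre-subsidy: 438 - 3p = -342 + 3.5p gives p* = 120, q* = 78.
With the subsidy, sellers receive ps = pb + 39 for each unit, where pb is the price buyers pay.
Supply in terms of pb becomes qs = -342 + 3.5(pb + 39) = -205.5 + 3.5pb. Setting this equal to demand: 438 - 3pb = -205.5 + 3.5pb, so pb = 99.
Sellers receive ps = 99 + 39 = 138; q' = 438 − 3·99 = 141.
The subsidy expands output by 141 − 78 = 63 past the efficient level; on those units the gap between marginal cost and willingness to pay runs from 0 up to 39.
DWL = ½ × 39 × 63 = 1228.5.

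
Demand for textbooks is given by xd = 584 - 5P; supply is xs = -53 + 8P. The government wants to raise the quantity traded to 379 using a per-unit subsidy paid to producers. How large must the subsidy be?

Required subsidy s = 13 per unit

At x = 379, invert demand for the buyer price: Pb = (584 − 379)/5 = 41; invert supply for the seller price: Ps = (379 − (-53))/8 = 54.
The subsidy must fill the gap: s = Ps − Pb = 54 − 41 = 13.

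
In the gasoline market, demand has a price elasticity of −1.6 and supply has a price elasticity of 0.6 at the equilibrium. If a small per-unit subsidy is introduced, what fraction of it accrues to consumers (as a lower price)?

Consumer share = 3/11

For a small subsidy around the equilibrium, the benefit split depends on the relative slopes, which at a point are proportional to the elasticities.
Buyer share = εs/(εs + |εd|) = 0.6/(0.6 + 1.6) = 3/11; seller share = |εd|/(εs + |εd|) = 8/11.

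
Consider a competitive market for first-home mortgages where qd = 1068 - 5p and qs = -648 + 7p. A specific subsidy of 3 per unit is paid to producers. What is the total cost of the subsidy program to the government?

Pre-subsidy: 1068 - 5p = -648 + 7p gives p* = 143, q* = 353.
With the subsidy, sellers receive ps = pb + 3 for each unit, where pb is the price buyers pay.
Supply in terms of pb becomes qs = -648 + 7(pb + 3) = -627 + 7pb. Setting this equal to demand: 1068 - 5pb = -627 + 7pb, so pb = 141.25.
Sellers receive ps = 141.25 + 3 = 144.25; q' = 1068 − 5·141.25 = 361.75.
Government outlay = subsidy × quantity = 3 × 361.75 = 1085.25.

Government cost = 1085.25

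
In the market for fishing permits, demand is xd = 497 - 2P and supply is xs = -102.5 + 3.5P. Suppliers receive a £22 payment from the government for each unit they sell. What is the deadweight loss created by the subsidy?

Pre-subsidy: 497 - 2P = -102.5 + 3.5P gives P* = 109, x* = 279.
With the subsidy, sellers receive Ps = Pb + 22 for each unit, where Pb is the price buyers pay.
Supply in terms of Pb becomes xs = -102.5 + 3.5(Pb + 22) = -25.5 + 3.5Pb. Setting this equal to demand: 497 - 2Pb = -25.5 + 3.5Pb, so Pb = 95.
Sellers receive Ps = 95 + 22 = 117; x' = 497 − 2·95 = 307.
The subsidy expands output by 307 − 279 = 28 past the efficient level; on those units the gap between marginal cost and willingness to pay runs from 0 up to 22.
DWL = ½ × 22 × 28 = 308.

Deadweight loss = £308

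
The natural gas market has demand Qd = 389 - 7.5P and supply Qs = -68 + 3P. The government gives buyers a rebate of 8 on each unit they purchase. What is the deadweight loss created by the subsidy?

Deadweight loss = 480/7

Pre-subsidy: 389 - 7.5P = -68 + 3P gives P* = 914/21, Q* = 438/7.
With the rebate, buyers effectively pay Pb = Ps − 8, where Ps is the price sellers receive.
Demand in terms of Ps becomes Qd = 389 − 7.5(Ps − 8) = 449 - 7.5Ps. Setting this equal to supply: 449 - 7.5Ps = -68 + 3Ps, so Ps = 1034/21.
Buyers pay Pb = 1034/21 − 8 = 866/21; Q' = -68 + 3·(1034/21) = 558/7.
The subsidy expands output by 558/7 − 438/7 = 120/7 past the efficient level; on those units the gap between marginal cost and willingness to pay runs from 0 up to 8.
DWL = ½ × 8 × 120/7 = 480/7.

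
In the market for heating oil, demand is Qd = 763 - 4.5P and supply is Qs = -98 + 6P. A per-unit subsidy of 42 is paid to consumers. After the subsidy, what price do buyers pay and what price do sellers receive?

Pre-subsidy: 763 - 4.5P = -98 + 6P gives P* = 82, Q* = 394.
With the rebate, buyers effectively pay Pb = Ps − 42, where Ps is the price sellers receive.
Demand in terms of Ps becomes Qd = 763 − 4.5(Ps − 42) = 952 - 4.5Ps. Setting this equal to supply: 952 - 4.5Ps = -98 + 6Ps, so Ps = 100.
Buyers pay Pb = 100 − 42 = 58; Q' = -98 + 6·100 = 502.

Buyers pay 58; sellers receive 100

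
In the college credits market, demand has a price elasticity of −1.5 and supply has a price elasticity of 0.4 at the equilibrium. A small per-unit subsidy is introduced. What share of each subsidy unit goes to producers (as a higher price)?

For a small subsidy around the equilibrium, the benefit split depends on the relative slopes, which at a point are proportional to the elasticities.
Buyer share = εs/(εs + |εd|) = 0.4/(0.4 + 1.5) = 4/19; seller share = |εd|/(εs + |εd|) = 15/19.
So producers capture 15/19 of the subsidy.

Producer share = 15/19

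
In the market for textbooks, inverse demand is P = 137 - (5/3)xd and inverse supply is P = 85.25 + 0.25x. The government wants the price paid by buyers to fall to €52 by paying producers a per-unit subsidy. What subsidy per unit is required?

Required subsidy s = €46 per unit

At a buyer price of 52, quantity demanded is 82.2 − 0.6·52 = 51.
Sellers supply 51 only when they receive Ps = 85.25 + 0.25·51 = 98.
s = Ps − Pb = 98 − 52 = 46.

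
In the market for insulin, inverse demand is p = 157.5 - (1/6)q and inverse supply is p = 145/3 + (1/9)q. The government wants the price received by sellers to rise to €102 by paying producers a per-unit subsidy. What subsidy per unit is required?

At a seller price of 102, quantity supplied is -435 + 9·102 = 483.
Buyers absorb 483 only when they pay pb = 157.5 − (1/6)·483 = 77.
s = ps − pb = 102 − 77 = 25.

Required subsidy s = €25 per unit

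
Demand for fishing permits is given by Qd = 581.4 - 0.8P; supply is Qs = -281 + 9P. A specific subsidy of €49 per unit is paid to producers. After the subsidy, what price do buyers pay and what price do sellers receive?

Buyers pay €43; sellers receive €92

Pre-subsidy: 581.4 - 0.8P = -281 + 9P gives P* = 88, Q* = 511.
With the subsidy, sellers receive Ps = Pb + 49 for each unit, where Pb is the price buyers pay.
Supply in terms of Pb becomes Qs = -281 + 9(Pb + 49) = 160 + 9Pb. Setting this equal to demand: 581.4 - 0.8Pb = 160 + 9Pb, so Pb = 43.
Sellers receive Ps = 43 + 49 = 92; Q' = 581.4 − 0.8·43 = 547.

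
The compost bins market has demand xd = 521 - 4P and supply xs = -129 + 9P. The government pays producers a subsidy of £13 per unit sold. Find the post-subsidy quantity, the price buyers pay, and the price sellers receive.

x' = 357; buyers pay £41; sellers receive £54

Pre-subsidy: 521 - 4P = -129 + 9P gives P* = 50, x* = 321.
With the subsidy, sellers receive Ps = Pb + 13 for each unit, where Pb is the price buyers pay.
Supply in terms of Pb becomes xs = -129 + 9(Pb + 13) = -12 + 9Pb. Setting this equal to demand: 521 - 4Pb = -12 + 9Pb, so Pb = 41.
Sellers receive Ps = 41 + 13 = 54; x' = 521 − 4·41 = 357.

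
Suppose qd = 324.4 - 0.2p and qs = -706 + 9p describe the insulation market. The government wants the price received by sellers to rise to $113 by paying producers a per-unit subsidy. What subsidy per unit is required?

Required subsidy s = $46 per unit

At a seller price of 113, quantity supplied is -706 + 9·113 = 311.
Buyers absorb 311 only when they pay pb with 324.4 − 0.2·pb = 311, i.e. pb = 67.
s = ps − pb = 113 − 67 = 46.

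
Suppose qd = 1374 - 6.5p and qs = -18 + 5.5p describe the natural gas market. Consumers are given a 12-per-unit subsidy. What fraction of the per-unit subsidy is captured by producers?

Producer share = 13/24

Pre-subsidy: 1374 - 6.5p = -18 + 5.5p gives p* = 116, q* = 620.
With the rebate, buyers effectively pay pb = ps − 12, where ps is the price sellers receive.
Demand in terms of ps becomes qd = 1374 − 6.5(ps − 12) = 1452 - 6.5ps. Setting this equal to supply: 1452 - 6.5ps = -18 + 5.5ps, so ps = 122.5.
Buyers pay pb = 122.5 − 12 = 110.5; q' = -18 + 5.5·122.5 = 655.75.
Buyers' price falls by p* − pb = 116 − 110.5 = 5.5; sellers' price rises by ps − p* = 122.5 − 116 = 6.5.
So producers capture 6.5/12 = 13/24 of each unit of subsidy.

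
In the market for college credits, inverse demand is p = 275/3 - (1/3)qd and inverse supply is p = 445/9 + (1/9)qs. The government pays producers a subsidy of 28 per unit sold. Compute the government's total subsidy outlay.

Government cost = 4424

Pre-subsidy: 275/3 - (1/3)q = 445/9 + (1/9)q gives q* = 95 and p* = 60.
With the subsidy, sellers receive ps = pb + 28 for each unit, where pb is the price buyers pay.
On the curves, pb = 275/3 - (1/3)q and ps = 445/9 + (1/9)q; the wedge ps − pb = 28 gives 445/9 + (1/9)q − (275/3 - (1/3)q) = 28, so q' = 158.
Then pb = 275/3 − (1/3)·158 = 39 and ps = 445/9 + (1/9)·158 = 67.
Government outlay = subsidy × quantity = 28 × 158 = 4424.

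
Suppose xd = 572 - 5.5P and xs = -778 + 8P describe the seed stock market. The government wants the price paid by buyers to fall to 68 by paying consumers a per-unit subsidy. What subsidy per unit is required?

Required subsidy s = 54 per unit

At a buyer price of 68, quantity demanded is 572 − 5.5·68 = 198.
Sellers supply 198 only when they receive Ps with -778 + 8·Ps = 198, i.e. Ps = 122.
s = Ps − Pb = 122 − 68 = 54.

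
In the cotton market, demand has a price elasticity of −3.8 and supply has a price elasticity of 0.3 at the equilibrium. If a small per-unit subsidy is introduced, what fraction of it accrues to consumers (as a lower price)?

Consumer share = 3/41

For a small subsidy around the equilibrium, the benefit split depends on the relative slopes, which at a point are proportional to the elasticities.
Buyer share = εs/(εs + |εd|) = 0.3/(0.3 + 3.8) = 3/41; seller share = |εd|/(εs + |εd|) = 38/41.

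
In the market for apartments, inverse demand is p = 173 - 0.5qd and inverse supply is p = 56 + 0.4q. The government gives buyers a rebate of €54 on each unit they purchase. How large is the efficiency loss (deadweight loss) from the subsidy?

Pre-subsidy: 173 - 0.5q = 56 + 0.4q gives q* = 130 and p* = 108.
With the rebate, buyers effectively pay pb = ps − 54, where ps is the price sellers receive.
On the curves, pb = 173 - 0.5q and ps = 56 + 0.4q; the wedge ps − pb = 54 gives 56 + 0.4q − (173 - 0.5q) = 54, so q' = 190.
Then pb = 173 − 0.5·190 = 78 and ps = 56 + 0.4·190 = 132.
The subsidy expands output by 190 − 130 = 60 past the efficient level; on those units the gap between marginal cost and willingness to pay runs from 0 up to 54.
DWL = ½ × 54 × 60 = 1620.

Deadweight loss = €1620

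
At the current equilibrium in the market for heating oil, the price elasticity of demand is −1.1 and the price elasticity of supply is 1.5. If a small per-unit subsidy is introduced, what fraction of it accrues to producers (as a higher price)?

Producer share = 11/26

For a small subsidy around the equilibrium, the benefit split depends on the relative slopes, which at a point are proportional to the elasticities.
Buyer share = εs/(εs + |εd|) = 1.5/(1.5 + 1.1) = 15/26; seller share = |εd|/(εs + |εd|) = 11/26.
So producers capture 11/26 of the subsidy.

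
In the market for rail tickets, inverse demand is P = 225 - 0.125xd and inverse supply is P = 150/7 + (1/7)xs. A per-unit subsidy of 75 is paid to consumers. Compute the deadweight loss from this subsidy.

Deadweight loss = 10500

Pre-subsidy: 225 - 0.125x = 150/7 + (1/7)x gives x* = 760 and P* = 130.
With the rebate, buyers effectively pay Pb = Ps − 75, where Ps is the price sellers receive.
On the curves, Pb = 225 - 0.125x and Ps = 150/7 + (1/7)x; the wedge Ps − Pb = 75 gives 150/7 + (1/7)x − (225 - 0.125x) = 75, so x' = 1040.
Then Pb = 225 − 0.125·1040 = 95 and Ps = 150/7 + (1/7)·1040 = 170.
The subsidy expands output by 1040 − 760 = 280 past the efficient level; on those units the gap between marginal cost and willingness to pay runs from 0 up to 75.
DWL = ½ × 75 × 280 = 10500.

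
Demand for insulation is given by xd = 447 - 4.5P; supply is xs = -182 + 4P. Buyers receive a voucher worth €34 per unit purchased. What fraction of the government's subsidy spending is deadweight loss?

DWL / government spending = 6/31

Pre-subsidy: 447 - 4.5P = -182 + 4P gives P* = 74, x* = 114.
With the rebate, buyers effectively pay Pb = Ps − 34, where Ps is the price sellers receive.
Demand in terms of Ps becomes xd = 447 − 4.5(Ps − 34) = 600 - 4.5Ps. Setting this equal to supply: 600 - 4.5Ps = -182 + 4Ps, so Ps = 92.
Buyers pay Pb = 92 − 34 = 58; x' = -182 + 4·92 = 186.
ΔCS = ½(114 + 186)(74 − 58) = 2400; ΔPS = ½(114 + 186)(92 − 74) = 2700.
Government spending = 34 × 186 = 6324.
DWL = ½ × 34 × (186 − 114) = 1224; fraction = 1224 / 6324 = 6/31.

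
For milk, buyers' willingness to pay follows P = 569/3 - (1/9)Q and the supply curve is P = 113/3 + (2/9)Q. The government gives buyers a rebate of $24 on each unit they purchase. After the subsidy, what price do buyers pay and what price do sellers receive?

Pre-subsidy: 569/3 - (1/9)Q = 113/3 + (2/9)Q gives Q* = 456 and P* = 139.
With the rebate, buyers effectively pay Pb = Ps − 24, where Ps is the price sellers receive.
On the curves, Pb = 569/3 - (1/9)Q and Ps = 113/3 + (2/9)Q; the wedge Ps − Pb = 24 gives 113/3 + (2/9)Q − (569/3 - (1/9)Q) = 24, so Q' = 528.
Then Pb = 569/3 − (1/9)·528 = 131 and Ps = 113/3 + (2/9)·528 = 155.

Buyers pay $131; sellers receive $155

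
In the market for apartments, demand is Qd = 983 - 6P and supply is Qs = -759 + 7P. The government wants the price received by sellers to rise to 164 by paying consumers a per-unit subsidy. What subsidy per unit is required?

Required subsidy s = 65 per unit

At a seller price of 164, quantity supplied is -759 + 7·164 = 389.
Buyers absorb 389 only when they pay Pb with 983 − 6·Pb = 389, i.e. Pb = 99.
s = Ps − Pb = 164 − 99 = 65.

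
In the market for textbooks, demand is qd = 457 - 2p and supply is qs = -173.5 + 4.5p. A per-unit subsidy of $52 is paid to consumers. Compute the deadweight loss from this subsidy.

Deadweight loss = $1872

Pre-subsidy: 457 - 2p = -173.5 + 4.5p gives p* = 97, q* = 263.
With the rebate, buyers effectively pay pb = ps − 52, where ps is the price sellers receive.
Demand in terms of ps becomes qd = 457 − 2(ps − 52) = 561 - 2ps. Setting this equal to supply: 561 - 2ps = -173.5 + 4.5ps, so ps = 113.
Buyers pay pb = 113 − 52 = 61; q' = -173.5 + 4.5·113 = 335.
The subsidy expands output by 335 − 263 = 72 past the efficient level; on those units the gap between marginal cost and willingness to pay runs from 0 up to 52.
DWL = ½ × 52 × 72 = 1872.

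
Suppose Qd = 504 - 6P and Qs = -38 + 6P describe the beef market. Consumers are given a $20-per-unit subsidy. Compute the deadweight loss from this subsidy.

Pre-subsidy: 504 - 6P = -38 + 6P gives P* = 271/6, Q* = 233.
With the rebate, buyers effectively pay Pb = Ps − 20, where Ps is the price sellers receive.
Demand in terms of Ps becomes Qd = 504 − 6(Ps − 20) = 624 - 6Ps. Setting this equal to supply: 624 - 6Ps = -38 + 6Ps, so Ps = 331/6.
Buyers pay Pb = 331/6 − 20 = 211/6; Q' = -38 + 6·(331/6) = 293.
The subsidy expands output by 293 − 233 = 60 past the efficient level; on those units the gap between marginal cost and willingness to pay runs from 0 up to 20.
DWL = ½ × 20 × 60 = 600.

Deadweight loss = $600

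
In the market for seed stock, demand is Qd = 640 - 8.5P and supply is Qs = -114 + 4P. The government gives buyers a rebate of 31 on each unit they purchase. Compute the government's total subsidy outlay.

Government cost = 6559.6

Pre-subsidy: 640 - 8.5P = -114 + 4P gives P* = 60.32, Q* = 127.28.
With the rebate, buyers effectively pay Pb = Ps − 31, where Ps is the price sellers receive.
Demand in terms of Ps becomes Qd = 640 − 8.5(Ps − 31) = 903.5 - 8.5Ps. Setting this equal to supply: 903.5 - 8.5Ps = -114 + 4Ps, so Ps = 81.4.
Buyers pay Pb = 81.4 − 31 = 50.4; Q' = -114 + 4·81.4 = 211.6.
Government outlay = subsidy × quantity = 31 × 211.6 = 6559.6.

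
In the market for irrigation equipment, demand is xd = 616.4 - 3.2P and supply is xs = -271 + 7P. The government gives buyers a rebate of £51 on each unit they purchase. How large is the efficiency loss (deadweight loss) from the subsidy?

Deadweight loss = £2856

Pre-subsidy: 616.4 - 3.2P = -271 + 7P gives P* = 87, x* = 338.
With the rebate, buyers effectively pay Pb = Ps − 51, where Ps is the price sellers receive.
Demand in terms of Ps becomes xd = 616.4 − 3.2(Ps − 51) = 779.6 - 3.2Ps. Setting this equal to supply: 779.6 - 3.2Ps = -271 + 7Ps, so Ps = 103.
Buyers pay Pb = 103 − 51 = 52; x' = -271 + 7·103 = 450.
The subsidy expands output by 450 − 338 = 112 past the efficient level; on those units the gap between marginal cost and willingness to pay runs from 0 up to 51.
DWL = ½ × 51 × 112 = 2856.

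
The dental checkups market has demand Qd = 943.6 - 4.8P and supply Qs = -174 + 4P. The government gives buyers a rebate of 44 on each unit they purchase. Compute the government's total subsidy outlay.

Government cost = 18920

Pre-subsidy: 943.6 - 4.8P = -174 + 4P gives P* = 127, Q* = 334.
With the rebate, buyers effectively pay Pb = Ps − 44, where Ps is the price sellers receive.
Demand in terms of Ps becomes Qd = 943.6 − 4.8(Ps − 44) = 1154.8 - 4.8Ps. Setting this equal to supply: 1154.8 - 4.8Ps = -174 + 4Ps, so Ps = 151.
Buyers pay Pb = 151 − 44 = 107; Q' = -174 + 4·151 = 430.
Government outlay = subsidy × quantity = 44 × 430 = 18920.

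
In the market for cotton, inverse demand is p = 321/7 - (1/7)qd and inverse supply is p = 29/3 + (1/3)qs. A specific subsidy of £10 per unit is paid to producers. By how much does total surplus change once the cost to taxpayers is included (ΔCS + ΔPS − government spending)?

Pre-subsidy: 321/7 - (1/7)q = 29/3 + (1/3)q gives q* = 76 and p* = 35.
With the subsidy, sellers receive ps = pb + 10 for each unit, where pb is the price buyers pay.
On the curves, pb = 321/7 - (1/7)q and ps = 29/3 + (1/3)q; the wedge ps − pb = 10 gives 29/3 + (1/3)q − (321/7 - (1/7)q) = 10, so q' = 97.
Then pb = 321/7 − (1/7)·97 = 32 and ps = 29/3 + (1/3)·97 = 42.
ΔCS = ½(76 + 97)(35 − 32) = 259.5; ΔPS = ½(76 + 97)(42 − 35) = 605.5.
Government spending = 10 × 97 = 970.
Net change = 259.5 + 605.5 − 970 = -105. The loss equals the DWL triangle ½·10·21.

Net change in total surplus = -£105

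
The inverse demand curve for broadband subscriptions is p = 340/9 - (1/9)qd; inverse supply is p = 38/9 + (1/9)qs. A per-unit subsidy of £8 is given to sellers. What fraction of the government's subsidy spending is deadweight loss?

Pre-subsidy: 340/9 - (1/9)q = 38/9 + (1/9)q gives q* = 151 and p* = 21.
With the subsidy, sellers receive ps = pb + 8 for each unit, where pb is the price buyers pay.
On the curves, pb = 340/9 - (1/9)q and ps = 38/9 + (1/9)q; the wedge ps − pb = 8 gives 38/9 + (1/9)q − (340/9 - (1/9)q) = 8, so q' = 187.
Then pb = 340/9 − (1/9)·187 = 17 and ps = 38/9 + (1/9)·187 = 25.
ΔCS = ½(151 + 187)(21 − 17) = 676; ΔPS = ½(151 + 187)(25 − 21) = 676.
Government spending = 8 × 187 = 1496.
DWL = ½ × 8 × (187 − 151) = 144; fraction = 144 / 1496 = 18/187.

DWL / government spending = 18/187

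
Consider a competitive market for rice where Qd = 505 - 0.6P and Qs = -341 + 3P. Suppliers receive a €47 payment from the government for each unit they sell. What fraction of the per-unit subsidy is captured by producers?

Producer share = 1/6

Pre-subsidy: 505 - 0.6P = -341 + 3P gives P* = 235, Q* = 364.
With the subsidy, sellers receive Ps = Pb + 47 for each unit, where Pb is the price buyers pay.
Supply in terms of Pb becomes Qs = -341 + 3(Pb + 47) = -200 + 3Pb. Setting this equal to demand: 505 - 0.6Pb = -200 + 3Pb, so Pb = 1175/6.
Sellers receive Ps = 1175/6 + 47 = 1457/6; Q' = 505 − 0.6·(1175/6) = 387.5.
Buyers' price falls by P* − Pb = 235 − 1175/6 = 235/6; sellers' price rises by Ps − P* = 1457/6 − 235 = 47/6.
So producers capture (47/6)/47 = 1/6 of each unit of subsidy.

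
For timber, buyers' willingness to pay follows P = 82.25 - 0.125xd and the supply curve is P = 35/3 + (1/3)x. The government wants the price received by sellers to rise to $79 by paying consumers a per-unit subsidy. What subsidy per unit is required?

Required subsidy s = $22 per unit

At a seller price of 79, quantity supplied is -35 + 3·79 = 202.
Buyers absorb 202 only when they pay Pb = 82.25 − 0.125·202 = 57.
s = Ps − Pb = 79 − 57 = 22.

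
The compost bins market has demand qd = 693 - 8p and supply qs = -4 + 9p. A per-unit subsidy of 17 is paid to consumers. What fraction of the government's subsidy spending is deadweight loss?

Pre-subsidy: 693 - 8p = -4 + 9p gives p* = 41, q* = 365.
With the rebate, buyers effectively pay pb = ps − 17, where ps is the price sellers receive.
Demand in terms of ps becomes qd = 693 − 8(ps − 17) = 829 - 8ps. Setting this equal to supply: 829 - 8ps = -4 + 9ps, so ps = 49.
Buyers pay pb = 49 − 17 = 32; q' = -4 + 9·49 = 437.
ΔCS = ½(365 + 437)(41 − 32) = 3609; ΔPS = ½(365 + 437)(49 − 41) = 3208.
Government spending = 17 × 437 = 7429.
DWL = ½ × 17 × (437 − 365) = 612; fraction = 612 / 7429 = 36/437.

DWL / government spending = 36/437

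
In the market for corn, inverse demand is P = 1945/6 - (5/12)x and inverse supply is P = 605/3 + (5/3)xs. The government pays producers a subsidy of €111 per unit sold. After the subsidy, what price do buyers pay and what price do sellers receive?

Buyers pay 4162/15; sellers receive 5827/15

Pre-subsidy: 1945/6 - (5/12)x = 605/3 + (5/3)x gives x* = 58.8 and P* = 899/3.
With the subsidy, sellers receive Ps = Pb + 111 for each unit, where Pb is the price buyers pay.
On the curves, Pb = 1945/6 - (5/12)x and Ps = 605/3 + (5/3)x; the wedge Ps − Pb = 111 gives 605/3 + (5/3)x − (1945/6 - (5/12)x) = 111, so x' = 112.08.
Then Pb = 1945/6 − (5/12)·112.08 = 4162/15 and Ps = 605/3 + (5/3)·112.08 = 5827/15.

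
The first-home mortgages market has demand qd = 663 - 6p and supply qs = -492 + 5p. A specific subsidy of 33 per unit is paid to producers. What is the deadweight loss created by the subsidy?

Deadweight loss = 1485

Pre-subsidy: 663 - 6p = -492 + 5p gives p* = 105, q* = 33.
With the subsidy, sellers receive ps = pb + 33 for each unit, where pb is the price buyers pay.
Supply in terms of pb becomes qs = -492 + 5(pb + 33) = -327 + 5pb. Setting this equal to demand: 663 - 6pb = -327 + 5pb, so pb = 90.
Sellers receive ps = 90 + 33 = 123; q' = 663 − 6·90 = 123.
The subsidy expands output by 123 − 33 = 90 past the efficient level; on those units the gap between marginal cost and willingness to pay runs from 0 up to 33.
DWL = ½ × 33 × 90 = 1485.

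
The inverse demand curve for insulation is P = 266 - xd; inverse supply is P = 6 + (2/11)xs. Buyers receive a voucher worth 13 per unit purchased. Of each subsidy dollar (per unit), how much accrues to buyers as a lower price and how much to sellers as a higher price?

Buyers gain 11 per unit; sellers gain 2 per unit

Pre-subsidy: 266 - x = 6 + (2/11)x gives x* = 220 and P* = 46.
With the rebate, buyers effectively pay Pb = Ps − 13, where Ps is the price sellers receive.
On the curves, Pb = 266 - x and Ps = 6 + (2/11)x; the wedge Ps − Pb = 13 gives 6 + (2/11)x − (266 - x) = 13, so x' = 231.
Then Pb = 266 − 1·231 = 35 and Ps = 6 + (2/11)·231 = 48.
Buyers' price falls by P* − Pb = 46 − 35 = 11; sellers' price rises by Ps − P* = 48 − 46 = 2.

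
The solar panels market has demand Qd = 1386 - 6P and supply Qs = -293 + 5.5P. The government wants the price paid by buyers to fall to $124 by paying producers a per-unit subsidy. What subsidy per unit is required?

At a buyer price of 124, quantity demanded is 1386 − 6·124 = 642.
Sellers supply 642 only when they receive Ps with -293 + 5.5·Ps = 642, i.e. Ps = 170.
s = Ps − Pb = 170 − 124 = 46.

Required subsidy s = $46 per unit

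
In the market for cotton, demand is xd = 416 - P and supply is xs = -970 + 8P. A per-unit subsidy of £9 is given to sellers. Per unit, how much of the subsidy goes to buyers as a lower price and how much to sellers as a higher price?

Buyers gain £8 per unit; sellers gain £1 per unit

Pre-subsidy: 416 - P = -970 + 8P gives P* = 154, x* = 262.
With the subsidy, sellers receive Ps = Pb + 9 for each unit, where Pb is the price buyers pay.
Supply in terms of Pb becomes xs = -970 + 8(Pb + 9) = -898 + 8Pb. Setting this equal to demand: 416 - Pb = -898 + 8Pb, so Pb = 146.
Sellers receive Ps = 146 + 9 = 155; x' = 416 − 1·146 = 270.
Buyers' price falls by P* − Pb = 154 − 146 = 8; sellers' price rises by Ps − P* = 155 − 154 = 1.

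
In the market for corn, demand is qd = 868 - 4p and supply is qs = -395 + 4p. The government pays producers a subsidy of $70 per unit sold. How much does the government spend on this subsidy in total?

Government cost = $26355

Pre-subsidy: 868 - 4p = -395 + 4p gives p* = 157.875, q* = 236.5.
With the subsidy, sellers receive ps = pb + 70 for each unit, where pb is the price buyers pay.
Supply in terms of pb becomes qs = -395 + 4(pb + 70) = -115 + 4pb. Setting this equal to demand: 868 - 4pb = -115 + 4pb, so pb = 122.875.
Sellers receive ps = 122.875 + 70 = 192.875; q' = 868 − 4·122.875 = 376.5.
Government outlay = subsidy × quantity = 70 × 376.5 = 26355.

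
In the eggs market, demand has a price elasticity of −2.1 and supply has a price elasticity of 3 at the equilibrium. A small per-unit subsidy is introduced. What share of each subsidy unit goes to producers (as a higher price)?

For a small subsidy around the equilibrium, the benefit split depends on the relative slopes, which at a point are proportional to the elasticities.
Buyer share = εs/(εs + |εd|) = 3/(3 + 2.1) = 10/17; seller share = |εd|/(εs + |εd|) = 7/17.
So producers capture 7/17 of the subsidy.

Producer share = 7/17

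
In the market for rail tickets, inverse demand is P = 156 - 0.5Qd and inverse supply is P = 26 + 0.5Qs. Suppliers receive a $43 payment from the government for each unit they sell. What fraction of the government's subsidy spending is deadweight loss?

Pre-subsidy: 156 - 0.5Q = 26 + 0.5Q gives Q* = 130 and P* = 91.
With the subsidy, sellers receive Ps = Pb + 43 for each unit, where Pb is the price buyers pay.
On the curves, Pb = 156 - 0.5Q and Ps = 26 + 0.5Q; the wedge Ps − Pb = 43 gives 26 + 0.5Q − (156 - 0.5Q) = 43, so Q' = 173.
Then Pb = 156 − 0.5·173 = 69.5 and Ps = 26 + 0.5·173 = 112.5.
ΔCS = ½(130 + 173)(91 − 69.5) = 3257.25; ΔPS = ½(130 + 173)(112.5 − 91) = 3257.25.
Government spending = 43 × 173 = 7439.
DWL = ½ × 43 × (173 − 130) = 924.5; fraction = 924.5 / 7439 = 43/346.

DWL / government spending = 43/346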